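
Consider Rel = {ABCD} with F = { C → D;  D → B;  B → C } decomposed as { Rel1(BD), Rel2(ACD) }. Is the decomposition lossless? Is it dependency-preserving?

Lossless test: (D)⁺ = {BCD}, which contains all of one fragment — lossless.
Dependency preservation: B → C is not contained in any single fragment, but the restricted closure of its left-hand side across the fragments still reaches the right-hand side; the remaining FDs each lie inside some fragment. All dependencies are preserved.

lossless and dependency-preserving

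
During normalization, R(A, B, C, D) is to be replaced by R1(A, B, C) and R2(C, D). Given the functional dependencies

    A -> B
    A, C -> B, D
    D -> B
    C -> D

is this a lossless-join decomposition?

Common attributes: R1 ∩ R2 = {C}.
Closure of {C}: C → D applies, adding D; D → B applies, adding B. So (C)⁺ = {B, C, D}.
This closure contains every attribute of R2, so R1 ∩ R2 → R2. The join is lossless.

Yes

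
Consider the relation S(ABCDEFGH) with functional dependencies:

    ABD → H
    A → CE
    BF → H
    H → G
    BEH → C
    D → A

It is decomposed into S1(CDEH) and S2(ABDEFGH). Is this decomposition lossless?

Yes

Common attributes: S1 ∩ S2 = {DEH}.
Closure of {DEH}: H → G applies, adding G; D → A applies, adding A; A → CE applies, adding C. So (DEH)⁺ = {ACDEGH}.
This closure contains every attribute of S1, so S1 ∩ S2 → S1. The join is lossless.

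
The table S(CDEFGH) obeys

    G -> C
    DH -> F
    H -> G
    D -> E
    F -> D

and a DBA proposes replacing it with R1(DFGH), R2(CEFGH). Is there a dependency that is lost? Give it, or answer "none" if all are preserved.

Check D → E: no single fragment contains all of {DE}, and the restricted closure of {D} across the fragments never reaches {E}.
G → C is preserved.
DH → F is preserved.
H → G is preserved.
F → D is preserved.

D -> E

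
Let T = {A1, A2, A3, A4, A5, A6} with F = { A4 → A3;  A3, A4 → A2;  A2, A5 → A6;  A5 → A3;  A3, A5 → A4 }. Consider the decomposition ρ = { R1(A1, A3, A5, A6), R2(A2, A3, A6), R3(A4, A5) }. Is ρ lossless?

No

Chase test. Columns are A1, A2, A3, A4, A5, A6; row i has aⱼ where attribute j ∈ Ri, else bᵢⱼ.
Initial tableau (one row per fragment):
  row 1: a1 b12 a3 b14 a5 a6
  row 2: b21 a2 a3 b24 b25 a6
  row 3: b31 b32 b33 a4 a5 b36
Rows 1 and 3 agree on A5; apply A5→A3 and equate their A3 entries.
Rows 1 and 3 agree on A3, A5; apply A3, A5→A4 and equate their A4 entries.
Rows 1 and 3 agree on A3, A4; apply A3, A4→A2 and equate their A2 entries.
Rows 1 and 3 agree on A2, A5; apply A2, A5→A6 and equate their A6 entries.
No row becomes fully distinguished — the join is lossy.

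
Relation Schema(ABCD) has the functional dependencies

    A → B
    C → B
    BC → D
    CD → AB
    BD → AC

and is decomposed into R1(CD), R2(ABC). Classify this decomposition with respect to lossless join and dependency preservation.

Lossless test: (C)⁺ = {ABCD}, which contains all of one fragment — lossless.
Dependency preservation: the restricted closure of {BD} across the fragments never reaches {AC}, so BD → AC cannot be enforced without a join — not preserved.

lossless but not dependency-preserving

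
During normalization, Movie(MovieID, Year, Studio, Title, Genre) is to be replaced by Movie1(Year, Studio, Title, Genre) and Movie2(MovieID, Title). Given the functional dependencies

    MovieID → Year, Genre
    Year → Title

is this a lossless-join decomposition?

No

Common attributes: Movie1 ∩ Movie2 = {Title}.
No dependency enlarges {Title}, so (Title)⁺ = {Title}.
The closure contains neither all of Movie1 = {Year, Studio, Title, Genre} nor all of Movie2 = {MovieID, Title}, so the common attributes are not a superkey of either fragment. The join is lossy.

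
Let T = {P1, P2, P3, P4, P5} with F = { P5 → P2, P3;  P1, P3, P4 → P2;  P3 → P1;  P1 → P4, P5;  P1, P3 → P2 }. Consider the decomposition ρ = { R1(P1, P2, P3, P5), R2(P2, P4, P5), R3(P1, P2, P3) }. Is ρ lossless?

Yes

Chase test. Columns are P1, P2, P3, P4, P5; row i has aⱼ where attribute j ∈ Ri, else bᵢⱼ.
Initial tableau (one row per fragment):
  row 1: a1 a2 a3 b14 a5
  row 2: b21 a2 b23 a4 a5
  row 3: a1 a2 a3 b34 b35
Rows 1 and 2 agree on P5; apply P5→P2, P3 and equate their P2, P3 entries.
Rows 1 and 2 agree on P3; apply P3→P1 and equate their P1 entries.
Rows 1 and 2 agree on P1; apply P1→P4, P5 and equate their P4, P5 entries.
Rows 1 and 3 agree on P1; apply P1→P4, P5 and equate their P4, P5 entries.
Row 1 is now all distinguished symbols — the join is lossless.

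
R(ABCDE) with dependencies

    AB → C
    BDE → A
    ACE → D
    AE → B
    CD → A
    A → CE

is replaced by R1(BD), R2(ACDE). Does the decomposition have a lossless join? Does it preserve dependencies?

lossy and not dependency-preserving

Lossless test: (D)⁺ = {D}, which is a superkey of neither fragment — lossy.
Dependency preservation: the restricted closure of {BDE} across the fragments never reaches {A}, so BDE → A cannot be enforced without a join — not preserved.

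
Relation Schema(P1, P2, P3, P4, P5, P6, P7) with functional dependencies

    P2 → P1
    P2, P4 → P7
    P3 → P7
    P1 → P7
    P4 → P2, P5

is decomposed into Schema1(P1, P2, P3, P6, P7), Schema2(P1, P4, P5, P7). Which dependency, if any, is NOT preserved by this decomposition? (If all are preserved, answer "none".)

Check P4 → P2, P5: no single fragment contains all of {P2, P4, P5}, and the restricted closure of {P4} across the fragments never reaches {P2, P5}.
P2 → P1 is preserved.
P2, P4 → P7 is preserved.
P3 → P7 is preserved.
P1 → P7 is preserved.

P4 → P2, P5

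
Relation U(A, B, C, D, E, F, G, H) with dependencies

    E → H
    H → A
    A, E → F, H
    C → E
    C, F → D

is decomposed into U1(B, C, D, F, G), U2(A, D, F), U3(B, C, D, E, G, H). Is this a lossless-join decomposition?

Chase test. Columns are A, B, C, D, E, F, G, H; row i has aⱼ where attribute j ∈ Ui, else bᵢⱼ.
Initial tableau (one row per fragment):
  row 1: b11 a2 a3 a4 b15 a6 a7 b18
  row 2: a1 b22 b23 a4 b25 a6 b27 b28
  row 3: b31 a2 a3 a4 a5 b36 a7 a8
Rows 1 and 3 agree on C; apply C→E and equate their E entries.
Rows 1 and 3 agree on E; apply E→H and equate their H entries.
Rows 1 and 3 agree on H; apply H→A and equate their A entries.
Rows 1 and 3 agree on A, E; apply A, E→F, H and equate their F, H entries.
No row becomes fully distinguished — the join is lossy.

No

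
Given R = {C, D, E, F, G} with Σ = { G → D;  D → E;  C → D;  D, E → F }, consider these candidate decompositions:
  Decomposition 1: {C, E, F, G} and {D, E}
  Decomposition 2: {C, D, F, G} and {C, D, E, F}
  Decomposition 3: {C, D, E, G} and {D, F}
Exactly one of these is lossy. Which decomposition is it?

Decomposition 1: common = {E}, closure = {E} → lossy.
Decomposition 2: common = {C, D, F}, closure = {C, D, E, F} → lossless.
Decomposition 3: common = {D}, closure = {D, E, F} → lossless.

Decomposition 1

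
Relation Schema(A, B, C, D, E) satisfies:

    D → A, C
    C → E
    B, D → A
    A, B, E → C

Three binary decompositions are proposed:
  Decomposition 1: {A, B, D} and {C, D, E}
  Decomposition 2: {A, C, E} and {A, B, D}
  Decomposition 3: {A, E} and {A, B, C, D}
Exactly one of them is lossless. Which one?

Decomposition 1: common = {D}, closure = {A, C, D, E} → lossless.
Decomposition 2: common = {A}, closure = {A} → lossy.
Decomposition 3: common = {A}, closure = {A} → lossy.

Decomposition 1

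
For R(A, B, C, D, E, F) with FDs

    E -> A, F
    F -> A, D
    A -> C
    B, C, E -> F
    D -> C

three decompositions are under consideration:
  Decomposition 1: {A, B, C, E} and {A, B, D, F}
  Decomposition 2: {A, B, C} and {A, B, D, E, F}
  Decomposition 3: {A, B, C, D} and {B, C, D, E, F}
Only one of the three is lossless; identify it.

Decomposition 2

Decomposition 1: common = {A, B}, closure = {A, B, C} → lossy.
Decomposition 2: common = {A, B}, closure = {A, B, C} → lossless.
Decomposition 3: common = {B, C, D}, closure = {B, C, D} → lossy.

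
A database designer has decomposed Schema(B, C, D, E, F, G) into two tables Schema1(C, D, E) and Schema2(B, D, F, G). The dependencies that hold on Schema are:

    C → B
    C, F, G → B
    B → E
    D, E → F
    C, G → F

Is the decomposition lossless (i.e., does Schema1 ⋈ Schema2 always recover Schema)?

Common attributes: Schema1 ∩ Schema2 = {D}.
No dependency enlarges {D}, so (D)⁺ = {D}.
The closure contains neither all of Schema1 = {C, D, E} nor all of Schema2 = {B, D, F, G}, so the common attributes are not a superkey of either fragment. The join is lossy.

No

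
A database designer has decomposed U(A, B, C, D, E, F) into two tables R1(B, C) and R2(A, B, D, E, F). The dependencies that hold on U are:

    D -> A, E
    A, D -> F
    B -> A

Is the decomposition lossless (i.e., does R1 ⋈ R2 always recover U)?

Common attributes: R1 ∩ R2 = {B}.
Closure of {B}: B → A applies, adding A. So (B)⁺ = {A, B}.
The closure contains neither all of R1 = {B, C} nor all of R2 = {A, B, D, E, F}, so the common attributes are not a superkey of either fragment. The join is lossy.

No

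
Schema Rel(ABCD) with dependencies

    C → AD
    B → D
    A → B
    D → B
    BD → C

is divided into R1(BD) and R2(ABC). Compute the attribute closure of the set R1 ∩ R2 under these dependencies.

ABCD

R1 ∩ R2 = {B}.
B → D applies, adding D
BD → C applies, adding C
C → AD applies, adding A
Closure: {ABCD}.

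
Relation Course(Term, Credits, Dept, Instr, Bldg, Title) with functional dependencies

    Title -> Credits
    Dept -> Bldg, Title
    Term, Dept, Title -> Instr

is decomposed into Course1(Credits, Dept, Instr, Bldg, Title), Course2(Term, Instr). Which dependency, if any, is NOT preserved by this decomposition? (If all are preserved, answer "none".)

Term, Dept, Title -> Instr

Check Term, Dept, Title → Instr: no single fragment contains all of {Term, Dept, Instr, Title}, and the restricted closure of {Term, Dept, Title} across the fragments never reaches {Instr}.
Title → Credits is preserved.
Dept → Bldg, Title is preserved.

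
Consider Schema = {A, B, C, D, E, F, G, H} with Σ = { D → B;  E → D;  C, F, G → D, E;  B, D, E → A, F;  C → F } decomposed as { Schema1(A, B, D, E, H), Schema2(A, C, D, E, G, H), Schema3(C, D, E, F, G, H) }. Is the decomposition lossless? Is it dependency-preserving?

lossless and dependency-preserving

Lossless test (chase): Rows 1 and 2 agree on D; apply D→B and equate their B entries. Rows 1 and 3 agree on D; apply D→B and equate their B entries. Rows 1 and 2 agree on B, D, E; apply B, D, E→A, F and equate their A, F entries. Rows 1 and 3 agree on B, D, E; apply B, D, E→A, F and equate their A, F entries. Row 2 is now all distinguished symbols — the join is lossless.
Dependency preservation: B, D, E → A, F is not contained in any single fragment, but the restricted closure of its left-hand side across the fragments still reaches the right-hand side; the remaining FDs each lie inside some fragment. All dependencies are preserved.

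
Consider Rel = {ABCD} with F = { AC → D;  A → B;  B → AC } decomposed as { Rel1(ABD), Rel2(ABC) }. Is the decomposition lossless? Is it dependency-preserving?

Lossless test: (AB)⁺ = {ABCD}, which contains all of one fragment — lossless.
Dependency preservation: AC → D is not contained in any single fragment, but the restricted closure of its left-hand side across the fragments still reaches the right-hand side; the remaining FDs each lie inside some fragment. All dependencies are preserved.

lossless and dependency-preserving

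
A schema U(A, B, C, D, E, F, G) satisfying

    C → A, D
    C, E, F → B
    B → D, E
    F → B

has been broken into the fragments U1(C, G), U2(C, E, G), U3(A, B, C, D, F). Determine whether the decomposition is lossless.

Chase test. Columns are A, B, C, D, E, F, G; row i has aⱼ where attribute j ∈ Ui, else bᵢⱼ.
Initial tableau (one row per fragment):
  row 1: b11 b12 a3 b14 b15 b16 a7
  row 2: b21 b22 a3 b24 a5 b26 a7
  row 3: a1 a2 a3 a4 b35 a6 b37
Rows 1 and 2 agree on C; apply C→A, D and equate their A, D entries.
Rows 1 and 3 agree on C; apply C→A, D and equate their A, D entries.
No row becomes fully distinguished — the join is lossy.

No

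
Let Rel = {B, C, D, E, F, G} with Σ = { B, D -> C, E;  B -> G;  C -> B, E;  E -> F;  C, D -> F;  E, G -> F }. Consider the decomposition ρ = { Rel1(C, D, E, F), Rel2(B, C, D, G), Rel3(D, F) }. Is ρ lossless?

Yes

Chase test. Columns are B, C, D, E, F, G; row i has aⱼ where attribute j ∈ Reli, else bᵢⱼ.
Initial tableau (one row per fragment):
  row 1: b11 a2 a3 a4 a5 b16
  row 2: a1 a2 a3 b24 b25 a6
  row 3: b31 b32 a3 b34 a5 b36
Rows 1 and 2 agree on C; apply C→B, E and equate their B, E entries.
Rows 1 and 2 agree on E; apply E→F and equate their F entries.
Rows 1 and 2 agree on B; apply B→G and equate their G entries.
Row 1 is now all distinguished symbols — the join is lossless.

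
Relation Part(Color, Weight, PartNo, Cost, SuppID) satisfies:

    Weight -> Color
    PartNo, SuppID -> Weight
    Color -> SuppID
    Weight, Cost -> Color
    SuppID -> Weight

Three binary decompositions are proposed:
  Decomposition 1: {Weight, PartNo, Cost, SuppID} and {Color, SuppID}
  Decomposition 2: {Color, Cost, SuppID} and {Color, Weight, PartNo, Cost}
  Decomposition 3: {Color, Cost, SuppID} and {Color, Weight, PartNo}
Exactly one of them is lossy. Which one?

Decomposition 1: common = {SuppID}, closure = {Color, Weight, SuppID} → lossless.
Decomposition 2: common = {Color, Cost}, closure = {Color, Weight, Cost, SuppID} → lossless.
Decomposition 3: common = {Color}, closure = {Color, Weight, SuppID} → lossy.

Decomposition 3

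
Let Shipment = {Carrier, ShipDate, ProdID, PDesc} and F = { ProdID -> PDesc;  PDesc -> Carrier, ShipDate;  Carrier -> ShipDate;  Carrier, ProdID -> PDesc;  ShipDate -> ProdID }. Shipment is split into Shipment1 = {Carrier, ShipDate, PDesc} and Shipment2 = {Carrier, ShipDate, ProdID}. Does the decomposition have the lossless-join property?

Common attributes: Shipment1 ∩ Shipment2 = {Carrier, ShipDate}.
Closure of {Carrier, ShipDate}: ShipDate → ProdID applies, adding ProdID; ProdID → PDesc applies, adding PDesc. So (Carrier, ShipDate)⁺ = {Carrier, ShipDate, ProdID, PDesc}.
This closure contains every attribute of Shipment1, so Shipment1 ∩ Shipment2 → Shipment1. The join is lossless.

Yes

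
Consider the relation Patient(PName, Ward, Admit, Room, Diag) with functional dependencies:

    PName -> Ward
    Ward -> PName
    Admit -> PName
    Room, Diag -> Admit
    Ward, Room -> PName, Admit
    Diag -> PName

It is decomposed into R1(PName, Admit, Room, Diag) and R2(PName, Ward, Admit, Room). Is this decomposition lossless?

Yes

Common attributes: R1 ∩ R2 = {PName, Admit, Room}.
Closure of {PName, Admit, Room}: PName → Ward applies, adding Ward. So (PName, Admit, Room)⁺ = {PName, Ward, Admit, Room}.
This closure contains every attribute of R2, so R1 ∩ R2 → R2. The join is lossless.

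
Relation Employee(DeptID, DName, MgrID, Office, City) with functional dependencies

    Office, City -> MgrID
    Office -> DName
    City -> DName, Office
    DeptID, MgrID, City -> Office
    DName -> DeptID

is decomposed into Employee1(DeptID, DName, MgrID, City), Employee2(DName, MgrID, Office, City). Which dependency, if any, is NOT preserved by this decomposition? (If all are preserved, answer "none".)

none

Office, City → MgrID lies within Employee2.
Office → DName lies within Employee2.
City → DName, Office lies within Employee2.
DeptID, MgrID, City → Office: restricted closure across fragments reaches Office.
DName → DeptID lies within Employee1.
Every dependency is enforceable on the fragments, so the decomposition is dependency-preserving.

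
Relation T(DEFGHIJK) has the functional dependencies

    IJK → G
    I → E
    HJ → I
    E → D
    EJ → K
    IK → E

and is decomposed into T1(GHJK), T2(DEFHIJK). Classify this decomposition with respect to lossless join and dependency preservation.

Lossless test: (HJK)⁺ = {DEGHIJK}, which contains all of one fragment — lossless.
Dependency preservation: the restricted closure of {IJK} across the fragments never reaches {G}, so IJK → G cannot be enforced without a join — not preserved.

lossless but not dependency-preserving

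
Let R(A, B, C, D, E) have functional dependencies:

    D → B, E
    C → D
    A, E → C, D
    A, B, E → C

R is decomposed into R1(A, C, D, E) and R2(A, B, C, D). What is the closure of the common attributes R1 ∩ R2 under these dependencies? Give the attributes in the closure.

R1 ∩ R2 = {A, C, D}.
D → B, E applies, adding B, E
Closure: {A, B, C, D, E}.

A, B, C, D, E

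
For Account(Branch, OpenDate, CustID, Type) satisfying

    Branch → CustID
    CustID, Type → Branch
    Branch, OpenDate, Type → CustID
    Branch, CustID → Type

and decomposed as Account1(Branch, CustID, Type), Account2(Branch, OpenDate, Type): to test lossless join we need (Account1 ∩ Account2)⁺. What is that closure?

Branch, CustID, Type

Account1 ∩ Account2 = {Branch, Type}.
Branch → CustID applies, adding CustID
Closure: {Branch, CustID, Type}.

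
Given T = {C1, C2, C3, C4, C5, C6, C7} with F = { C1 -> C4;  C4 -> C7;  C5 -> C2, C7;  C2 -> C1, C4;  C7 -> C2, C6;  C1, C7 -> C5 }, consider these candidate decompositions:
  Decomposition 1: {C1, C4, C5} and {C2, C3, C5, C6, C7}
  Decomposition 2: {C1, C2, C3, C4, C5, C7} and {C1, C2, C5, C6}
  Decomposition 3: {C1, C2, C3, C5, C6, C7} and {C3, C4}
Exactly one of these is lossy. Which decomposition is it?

Decomposition 1: common = {C5}, closure = {C1, C2, C4, C5, C6, C7} → lossless.
Decomposition 2: common = {C1, C2, C5}, closure = {C1, C2, C4, C5, C6, C7} → lossless.
Decomposition 3: common = {C3}, closure = {C3} → lossy.

Decomposition 3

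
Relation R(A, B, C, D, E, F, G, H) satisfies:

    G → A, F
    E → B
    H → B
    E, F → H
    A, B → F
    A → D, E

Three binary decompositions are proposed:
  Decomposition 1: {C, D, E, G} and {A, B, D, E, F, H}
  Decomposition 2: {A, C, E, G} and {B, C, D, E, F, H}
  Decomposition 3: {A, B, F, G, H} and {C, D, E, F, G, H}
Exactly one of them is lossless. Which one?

Decomposition 3

Decomposition 1: common = {D, E}, closure = {B, D, E} → lossy.
Decomposition 2: common = {C, E}, closure = {B, C, E} → lossy.
Decomposition 3: common = {F, G, H}, closure = {A, B, D, E, F, G, H} → lossless.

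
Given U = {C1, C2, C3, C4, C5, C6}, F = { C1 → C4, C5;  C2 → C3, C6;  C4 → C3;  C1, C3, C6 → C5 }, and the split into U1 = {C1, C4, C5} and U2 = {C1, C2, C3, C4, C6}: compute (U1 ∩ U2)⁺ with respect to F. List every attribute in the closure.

C1, C3, C4, C5

U1 ∩ U2 = {C1, C4}.
C1 → C4, C5 applies, adding C5
C4 → C3 applies, adding C3
Closure: {C1, C3, C4, C5}.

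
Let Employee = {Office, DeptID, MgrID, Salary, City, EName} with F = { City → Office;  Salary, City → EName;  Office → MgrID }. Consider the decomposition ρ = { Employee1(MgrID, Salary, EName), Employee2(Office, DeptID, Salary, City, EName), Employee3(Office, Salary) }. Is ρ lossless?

No

Chase test. Columns are Office, DeptID, MgrID, Salary, City, EName; row i has aⱼ where attribute j ∈ Employeei, else bᵢⱼ.
Initial tableau (one row per fragment):
  row 1: b11 b12 a3 a4 b15 a6
  row 2: a1 a2 b23 a4 a5 a6
  row 3: a1 b32 b33 a4 b35 b36
Rows 2 and 3 agree on Office; apply Office→MgrID and equate their MgrID entries.
No row becomes fully distinguished — the join is lossy.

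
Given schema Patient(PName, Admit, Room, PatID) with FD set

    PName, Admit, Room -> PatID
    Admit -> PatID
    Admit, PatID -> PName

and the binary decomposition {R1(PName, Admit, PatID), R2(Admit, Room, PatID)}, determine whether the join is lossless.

Yes

Common attributes: R1 ∩ R2 = {Admit, PatID}.
Closure of {Admit, PatID}: Admit, PatID → PName applies, adding PName. So (Admit, PatID)⁺ = {PName, Admit, PatID}.
This closure contains every attribute of R1, so R1 ∩ R2 → R1. The join is lossless.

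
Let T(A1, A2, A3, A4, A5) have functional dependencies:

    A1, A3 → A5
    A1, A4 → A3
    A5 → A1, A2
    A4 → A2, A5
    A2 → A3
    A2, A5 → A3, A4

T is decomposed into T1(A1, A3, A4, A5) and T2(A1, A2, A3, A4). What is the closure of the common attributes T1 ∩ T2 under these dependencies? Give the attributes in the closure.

A1, A2, A3, A4, A5

T1 ∩ T2 = {A1, A3, A4}.
A1, A3 → A5 applies, adding A5
A5 → A1, A2 applies, adding A2
Closure: {A1, A2, A3, A4, A5}.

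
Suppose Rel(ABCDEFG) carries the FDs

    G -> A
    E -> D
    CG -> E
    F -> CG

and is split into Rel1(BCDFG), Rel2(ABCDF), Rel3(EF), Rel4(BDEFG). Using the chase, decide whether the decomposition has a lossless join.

Chase test. Columns are ABCDEFG; row i has aⱼ where attribute j ∈ Reli, else bᵢⱼ.
Initial tableau (one row per fragment):
  row 1: b11 a2 a3 a4 b15 a6 a7
  row 2: a1 a2 a3 a4 b25 a6 b27
  row 3: b31 b32 b33 b34 a5 a6 b37
  row 4: b41 a2 b43 a4 a5 a6 a7
Rows 1 and 4 agree on G; apply G→A and equate their A entries.
Rows 3 and 4 agree on E; apply E→D and equate their D entries.
Rows 1 and 2 agree on F; apply F→CG and equate their CG entries.
Rows 1 and 3 agree on F; apply F→CG and equate their CG entries.
Rows 1 and 4 agree on F; apply F→CG and equate their CG entries.
Rows 1 and 2 agree on G; apply G→A and equate their A entries.
Rows 1 and 3 agree on G; apply G→A and equate their A entries.
Rows 1 and 2 agree on CG; apply CG→E and equate their E entries.
Rows 1 and 3 agree on CG; apply CG→E and equate their E entries.
Row 1 is now all distinguished symbols — the join is lossless.

Yes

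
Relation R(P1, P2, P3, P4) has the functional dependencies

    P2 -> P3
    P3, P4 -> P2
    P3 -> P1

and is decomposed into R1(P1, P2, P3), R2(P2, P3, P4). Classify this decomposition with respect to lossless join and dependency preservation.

Lossless test: (P2, P3)⁺ = {P1, P2, P3}, which contains all of one fragment — lossless.
Dependency preservation: every FD's attributes lie within a single fragment, so each can be enforced locally — preserved.

lossless and dependency-preserving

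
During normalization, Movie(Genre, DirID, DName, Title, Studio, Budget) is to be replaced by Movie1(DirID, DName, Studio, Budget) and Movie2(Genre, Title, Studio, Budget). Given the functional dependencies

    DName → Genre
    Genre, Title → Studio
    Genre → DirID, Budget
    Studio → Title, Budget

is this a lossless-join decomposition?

No

Common attributes: Movie1 ∩ Movie2 = {Studio, Budget}.
Closure of {Studio, Budget}: Studio → Title, Budget applies, adding Title. So (Studio, Budget)⁺ = {Title, Studio, Budget}.
The closure contains neither all of Movie1 = {DirID, DName, Studio, Budget} nor all of Movie2 = {Genre, Title, Studio, Budget}, so the common attributes are not a superkey of either fragment. The join is lossy.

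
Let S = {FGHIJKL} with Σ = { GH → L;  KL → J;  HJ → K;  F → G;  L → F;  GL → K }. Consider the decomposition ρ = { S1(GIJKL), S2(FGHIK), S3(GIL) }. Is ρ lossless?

Chase test. Columns are FGHIJKL; row i has aⱼ where attribute j ∈ Si, else bᵢⱼ.
Initial tableau (one row per fragment):
  row 1: b11 a2 b13 a4 a5 a6 a7
  row 2: a1 a2 a3 a4 b25 a6 b27
  row 3: b31 a2 b33 a4 b35 b36 a7
Rows 1 and 3 agree on L; apply L→F and equate their F entries.
Rows 1 and 3 agree on GL; apply GL→K and equate their K entries.
Rows 1 and 3 agree on KL; apply KL→J and equate their J entries.
No row becomes fully distinguished — the join is lossy.

No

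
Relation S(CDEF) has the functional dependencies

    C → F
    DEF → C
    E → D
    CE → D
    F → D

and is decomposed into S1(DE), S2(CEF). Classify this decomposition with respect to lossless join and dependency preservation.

Lossless test: (E)⁺ = {DE}, which contains all of one fragment — lossless.
Dependency preservation: the restricted closure of {F} across the fragments never reaches {D}, so F → D cannot be enforced without a join — not preserved.

lossless but not dependency-preserving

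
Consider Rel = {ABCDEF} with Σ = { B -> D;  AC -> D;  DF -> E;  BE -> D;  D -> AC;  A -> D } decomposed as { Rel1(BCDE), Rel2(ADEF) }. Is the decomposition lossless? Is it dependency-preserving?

lossy but dependency-preserving

Lossless test: (DE)⁺ = {ACDE}, which is a superkey of neither fragment — lossy.
Dependency preservation: AC → D; D → AC are not contained in any single fragment, but the restricted closure of each left-hand side across the fragments still reaches the right-hand side; the remaining FDs each lie inside some fragment. All dependencies are preserved.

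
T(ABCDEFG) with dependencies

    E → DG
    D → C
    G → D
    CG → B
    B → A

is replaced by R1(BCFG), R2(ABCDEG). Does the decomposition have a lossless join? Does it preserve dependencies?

Lossless test: (BCG)⁺ = {ABCDG}, which is a superkey of neither fragment — lossy.
Dependency preservation: every FD's attributes lie within a single fragment, so each can be enforced locally — preserved.

lossy but dependency-preserving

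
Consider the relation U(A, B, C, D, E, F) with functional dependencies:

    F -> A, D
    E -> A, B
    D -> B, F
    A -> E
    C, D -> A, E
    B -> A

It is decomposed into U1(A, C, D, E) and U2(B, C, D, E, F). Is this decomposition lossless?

Yes

Common attributes: U1 ∩ U2 = {C, D, E}.
Closure of {C, D, E}: E → A, B applies, adding A, B; D → B, F applies, adding F. So (C, D, E)⁺ = {A, B, C, D, E, F}.
This closure contains every attribute of U1, so U1 ∩ U2 → U1. The join is lossless.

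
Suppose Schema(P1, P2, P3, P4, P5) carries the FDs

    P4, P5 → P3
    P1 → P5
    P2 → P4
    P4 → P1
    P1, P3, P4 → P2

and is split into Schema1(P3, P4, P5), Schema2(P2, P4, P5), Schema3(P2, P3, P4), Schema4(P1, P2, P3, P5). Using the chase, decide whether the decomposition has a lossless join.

Chase test. Columns are P1, P2, P3, P4, P5; row i has aⱼ where attribute j ∈ Schemai, else bᵢⱼ.
Initial tableau (one row per fragment):
  row 1: b11 b12 a3 a4 a5
  row 2: b21 a2 b23 a4 a5
  row 3: b31 a2 a3 a4 b35
  row 4: a1 a2 a3 b44 a5
Rows 1 and 2 agree on P4, P5; apply P4, P5→P3 and equate their P3 entries.
Rows 2 and 4 agree on P2; apply P2→P4 and equate their P4 entries.
Rows 1 and 2 agree on P4; apply P4→P1 and equate their P1 entries.
Rows 1 and 3 agree on P4; apply P4→P1 and equate their P1 entries.
Rows 1 and 4 agree on P4; apply P4→P1 and equate their P1 entries.
Rows 1 and 2 agree on P1, P3, P4; apply P1, P3, P4→P2 and equate their P2 entries.
Rows 1 and 3 agree on P1; apply P1→P5 and equate their P5 entries.
Row 1 is now all distinguished symbols — the join is lossless.

Yes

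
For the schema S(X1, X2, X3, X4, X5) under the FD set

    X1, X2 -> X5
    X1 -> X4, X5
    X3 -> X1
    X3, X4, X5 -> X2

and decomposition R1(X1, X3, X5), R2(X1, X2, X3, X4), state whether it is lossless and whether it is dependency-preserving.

lossless and dependency-preserving

Lossless test: (X1, X3)⁺ = {X1, X2, X3, X4, X5}, which contains all of one fragment — lossless.
Dependency preservation: X1, X2 → X5; X1 → X4, X5; X3, X4, X5 → X2 are not contained in any single fragment, but the restricted closure of each left-hand side across the fragments still reaches the right-hand side; the remaining FDs each lie inside some fragment. All dependencies are preserved.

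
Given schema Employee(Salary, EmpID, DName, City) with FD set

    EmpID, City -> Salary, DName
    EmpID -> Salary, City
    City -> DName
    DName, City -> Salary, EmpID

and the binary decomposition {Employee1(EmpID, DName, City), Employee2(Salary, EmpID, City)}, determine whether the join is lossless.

Yes

Common attributes: Employee1 ∩ Employee2 = {EmpID, City}.
Closure of {EmpID, City}: EmpID, City → Salary, DName applies, adding Salary, DName. So (EmpID, City)⁺ = {Salary, EmpID, DName, City}.
This closure contains every attribute of Employee1, so Employee1 ∩ Employee2 → Employee1. The join is lossless.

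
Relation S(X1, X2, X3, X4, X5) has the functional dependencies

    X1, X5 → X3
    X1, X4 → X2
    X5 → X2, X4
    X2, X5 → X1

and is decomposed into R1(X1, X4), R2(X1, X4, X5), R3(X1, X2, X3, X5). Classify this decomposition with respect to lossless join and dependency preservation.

lossless but not dependency-preserving

Lossless test (chase): Rows 2 and 3 agree on X1, X5; apply X1, X5→X3 and equate their X3 entries. Rows 1 and 2 agree on X1, X4; apply X1, X4→X2 and equate their X2 entries. Rows 2 and 3 agree on X5; apply X5→X2, X4 and equate their X2, X4 entries. Row 2 is now all distinguished symbols — the join is lossless.
Dependency preservation: the restricted closure of {X1, X4} across the fragments never reaches {X2}, so X1, X4 → X2 cannot be enforced without a join — not preserved.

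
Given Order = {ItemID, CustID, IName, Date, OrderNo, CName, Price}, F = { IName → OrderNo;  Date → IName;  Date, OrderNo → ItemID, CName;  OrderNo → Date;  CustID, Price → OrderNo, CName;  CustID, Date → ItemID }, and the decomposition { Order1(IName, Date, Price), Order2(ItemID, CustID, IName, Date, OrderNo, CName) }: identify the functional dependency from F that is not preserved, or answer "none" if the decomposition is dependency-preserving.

Check CustID, Price → OrderNo, CName: no single fragment contains all of {CustID, OrderNo, CName, Price}, and the restricted closure of {CustID, Price} across the fragments never reaches {OrderNo, CName}.
IName → OrderNo is preserved.
Date → IName is preserved.
Date, OrderNo → ItemID, CName is preserved.
OrderNo → Date is preserved.
CustID, Date → ItemID is preserved.

CustID, Price → OrderNo, CName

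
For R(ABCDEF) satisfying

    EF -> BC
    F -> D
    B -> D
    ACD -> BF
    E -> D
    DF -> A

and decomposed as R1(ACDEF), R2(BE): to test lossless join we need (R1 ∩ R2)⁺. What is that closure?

R1 ∩ R2 = {E}.
E → D applies, adding D
Closure: {DE}.

DE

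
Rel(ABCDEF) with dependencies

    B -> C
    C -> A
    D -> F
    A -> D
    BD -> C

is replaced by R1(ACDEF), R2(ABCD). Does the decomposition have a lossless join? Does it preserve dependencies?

Lossless test: (ACD)⁺ = {ACDF}, which is a superkey of neither fragment — lossy.
Dependency preservation: every FD's attributes lie within a single fragment, so each can be enforced locally — preserved.

lossy but dependency-preserving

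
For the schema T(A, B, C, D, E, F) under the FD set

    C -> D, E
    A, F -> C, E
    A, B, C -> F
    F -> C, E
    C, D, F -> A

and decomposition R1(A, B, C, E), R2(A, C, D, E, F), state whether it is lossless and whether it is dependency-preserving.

Lossless test: (A, C, E)⁺ = {A, C, D, E}, which is a superkey of neither fragment — lossy.
Dependency preservation: the restricted closure of {A, B, C} across the fragments never reaches {F}, so A, B, C → F cannot be enforced without a join — not preserved.

lossy and not dependency-preserving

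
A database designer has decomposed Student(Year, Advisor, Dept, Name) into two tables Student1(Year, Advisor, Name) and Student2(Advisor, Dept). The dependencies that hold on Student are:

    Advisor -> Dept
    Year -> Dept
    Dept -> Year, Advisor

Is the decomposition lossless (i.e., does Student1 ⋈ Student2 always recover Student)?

Yes

Common attributes: Student1 ∩ Student2 = {Advisor}.
Closure of {Advisor}: Advisor → Dept applies, adding Dept; Dept → Year, Advisor applies, adding Year. So (Advisor)⁺ = {Year, Advisor, Dept}.
This closure contains every attribute of Student2, so Student1 ∩ Student2 → Student2. The join is lossless.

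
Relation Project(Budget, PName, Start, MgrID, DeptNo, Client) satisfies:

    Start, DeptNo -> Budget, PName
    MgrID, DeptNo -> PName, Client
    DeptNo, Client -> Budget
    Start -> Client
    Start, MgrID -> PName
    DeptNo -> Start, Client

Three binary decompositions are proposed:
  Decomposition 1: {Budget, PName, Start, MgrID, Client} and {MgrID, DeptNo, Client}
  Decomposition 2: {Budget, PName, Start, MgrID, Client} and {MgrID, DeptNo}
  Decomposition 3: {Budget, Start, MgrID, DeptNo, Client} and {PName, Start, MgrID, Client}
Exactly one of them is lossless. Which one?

Decomposition 3

Decomposition 1: common = {MgrID, Client}, closure = {MgrID, Client} → lossy.
Decomposition 2: common = {MgrID}, closure = {MgrID} → lossy.
Decomposition 3: common = {Start, MgrID, Client}, closure = {PName, Start, MgrID, Client} → lossless.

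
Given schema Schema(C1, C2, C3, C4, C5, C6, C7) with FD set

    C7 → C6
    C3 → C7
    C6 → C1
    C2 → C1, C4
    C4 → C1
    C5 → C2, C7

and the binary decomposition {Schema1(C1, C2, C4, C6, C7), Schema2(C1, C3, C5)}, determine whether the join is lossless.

No

Common attributes: Schema1 ∩ Schema2 = {C1}.
No dependency enlarges {C1}, so (C1)⁺ = {C1}.
The closure contains neither all of Schema1 = {C1, C2, C4, C6, C7} nor all of Schema2 = {C1, C3, C5}, so the common attributes are not a superkey of either fragment. The join is lossy.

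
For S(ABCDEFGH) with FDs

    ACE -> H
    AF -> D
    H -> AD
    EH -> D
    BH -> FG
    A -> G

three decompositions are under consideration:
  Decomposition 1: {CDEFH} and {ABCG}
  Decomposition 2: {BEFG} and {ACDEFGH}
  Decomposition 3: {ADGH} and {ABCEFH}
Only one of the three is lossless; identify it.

Decomposition 1: common = {C}, closure = {C} → lossy.
Decomposition 2: common = {EFG}, closure = {EFG} → lossy.
Decomposition 3: common = {AH}, closure = {ADGH} → lossless.

Decomposition 3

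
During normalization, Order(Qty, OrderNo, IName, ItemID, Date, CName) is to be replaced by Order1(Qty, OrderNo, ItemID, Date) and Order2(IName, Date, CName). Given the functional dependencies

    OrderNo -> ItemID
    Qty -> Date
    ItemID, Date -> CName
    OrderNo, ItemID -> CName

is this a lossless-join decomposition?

No

Common attributes: Order1 ∩ Order2 = {Date}.
No dependency enlarges {Date}, so (Date)⁺ = {Date}.
The closure contains neither all of Order1 = {Qty, OrderNo, ItemID, Date} nor all of Order2 = {IName, Date, CName}, so the common attributes are not a superkey of either fragment. The join is lossy.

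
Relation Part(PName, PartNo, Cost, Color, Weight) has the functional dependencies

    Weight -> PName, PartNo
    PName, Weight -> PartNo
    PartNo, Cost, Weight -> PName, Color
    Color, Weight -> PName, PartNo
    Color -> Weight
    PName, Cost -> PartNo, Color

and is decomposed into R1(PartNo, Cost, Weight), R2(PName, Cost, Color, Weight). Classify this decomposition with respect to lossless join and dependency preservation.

lossless and dependency-preserving

Lossless test: (Cost, Weight)⁺ = {PName, PartNo, Cost, Color, Weight}, which contains all of one fragment — lossless.
Dependency preservation: Weight → PName, PartNo; PName, Weight → PartNo; PartNo, Cost, Weight → PName, Color; Color, Weight → PName, PartNo; PName, Cost → PartNo, Color are not contained in any single fragment, but the restricted closure of each left-hand side across the fragments still reaches the right-hand side; the remaining FDs each lie inside some fragment. All dependencies are preserved.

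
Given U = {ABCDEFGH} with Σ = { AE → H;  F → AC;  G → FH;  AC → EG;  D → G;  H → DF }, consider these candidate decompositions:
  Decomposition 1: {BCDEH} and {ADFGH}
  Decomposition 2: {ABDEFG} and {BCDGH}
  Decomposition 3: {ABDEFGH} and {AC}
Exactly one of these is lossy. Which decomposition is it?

Decomposition 3

Decomposition 1: common = {DH}, closure = {ACDEFGH} → lossless.
Decomposition 2: common = {BDG}, closure = {ABCDEFGH} → lossless.
Decomposition 3: common = {A}, closure = {A} → lossy.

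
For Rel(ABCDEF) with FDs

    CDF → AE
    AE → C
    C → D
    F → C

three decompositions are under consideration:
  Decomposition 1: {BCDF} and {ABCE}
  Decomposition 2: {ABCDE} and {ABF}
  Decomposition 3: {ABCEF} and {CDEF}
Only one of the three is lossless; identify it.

Decomposition 3

Decomposition 1: common = {BC}, closure = {BCD} → lossy.
Decomposition 2: common = {AB}, closure = {AB} → lossy.
Decomposition 3: common = {CEF}, closure = {ACDEF} → lossless.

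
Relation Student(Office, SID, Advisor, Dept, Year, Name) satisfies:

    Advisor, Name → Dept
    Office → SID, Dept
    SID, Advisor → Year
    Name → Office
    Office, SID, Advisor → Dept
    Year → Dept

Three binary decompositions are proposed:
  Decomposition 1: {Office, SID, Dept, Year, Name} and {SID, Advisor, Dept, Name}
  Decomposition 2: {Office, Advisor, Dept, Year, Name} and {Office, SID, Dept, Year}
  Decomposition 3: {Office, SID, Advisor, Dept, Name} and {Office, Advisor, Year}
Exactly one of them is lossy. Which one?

Decomposition 1

Decomposition 1: common = {SID, Dept, Name}, closure = {Office, SID, Dept, Name} → lossy.
Decomposition 2: common = {Office, Dept, Year}, closure = {Office, SID, Dept, Year} → lossless.
Decomposition 3: common = {Office, Advisor}, closure = {Office, SID, Advisor, Dept, Year} → lossless.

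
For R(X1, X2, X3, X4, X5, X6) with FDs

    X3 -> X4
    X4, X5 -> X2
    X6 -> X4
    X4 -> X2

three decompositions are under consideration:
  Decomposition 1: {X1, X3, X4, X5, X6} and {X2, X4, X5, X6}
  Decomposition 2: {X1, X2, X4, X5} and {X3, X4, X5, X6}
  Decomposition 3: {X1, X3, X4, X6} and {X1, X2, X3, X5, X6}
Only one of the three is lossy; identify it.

Decomposition 2

Decomposition 1: common = {X4, X5, X6}, closure = {X2, X4, X5, X6} → lossless.
Decomposition 2: common = {X4, X5}, closure = {X2, X4, X5} → lossy.
Decomposition 3: common = {X1, X3, X6}, closure = {X1, X2, X3, X4, X6} → lossless.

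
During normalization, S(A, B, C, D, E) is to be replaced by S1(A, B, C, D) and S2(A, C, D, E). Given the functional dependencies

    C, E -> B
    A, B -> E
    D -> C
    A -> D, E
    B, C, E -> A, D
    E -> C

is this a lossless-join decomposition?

Yes

Common attributes: S1 ∩ S2 = {A, C, D}.
Closure of {A, C, D}: A → D, E applies, adding E; C, E → B applies, adding B. So (A, C, D)⁺ = {A, B, C, D, E}.
This closure contains every attribute of S1, so S1 ∩ S2 → S1. The join is lossless.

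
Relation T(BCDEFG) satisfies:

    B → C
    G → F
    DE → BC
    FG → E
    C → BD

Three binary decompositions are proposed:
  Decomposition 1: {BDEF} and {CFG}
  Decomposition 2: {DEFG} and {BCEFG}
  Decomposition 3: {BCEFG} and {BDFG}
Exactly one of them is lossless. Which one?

Decomposition 1: common = {F}, closure = {F} → lossy.
Decomposition 2: common = {EFG}, closure = {EFG} → lossy.
Decomposition 3: common = {BFG}, closure = {BCDEFG} → lossless.

Decomposition 3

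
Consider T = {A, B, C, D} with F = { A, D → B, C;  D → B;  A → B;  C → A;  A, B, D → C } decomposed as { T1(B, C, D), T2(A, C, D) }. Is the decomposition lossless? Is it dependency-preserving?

Lossless test: (C, D)⁺ = {A, B, C, D}, which contains all of one fragment — lossless.
Dependency preservation: the restricted closure of {A} across the fragments never reaches {B}, so A → B cannot be enforced without a join — not preserved.

lossless but not dependency-preserving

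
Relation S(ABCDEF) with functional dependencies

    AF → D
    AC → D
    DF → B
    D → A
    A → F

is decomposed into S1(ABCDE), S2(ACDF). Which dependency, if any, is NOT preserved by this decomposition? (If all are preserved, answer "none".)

none

AF → D lies within S2.
AC → D lies within S1.
DF → B: restricted closure across fragments reaches B.
D → A lies within S1.
A → F lies within S2.
Every dependency is enforceable on the fragments, so the decomposition is dependency-preserving.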